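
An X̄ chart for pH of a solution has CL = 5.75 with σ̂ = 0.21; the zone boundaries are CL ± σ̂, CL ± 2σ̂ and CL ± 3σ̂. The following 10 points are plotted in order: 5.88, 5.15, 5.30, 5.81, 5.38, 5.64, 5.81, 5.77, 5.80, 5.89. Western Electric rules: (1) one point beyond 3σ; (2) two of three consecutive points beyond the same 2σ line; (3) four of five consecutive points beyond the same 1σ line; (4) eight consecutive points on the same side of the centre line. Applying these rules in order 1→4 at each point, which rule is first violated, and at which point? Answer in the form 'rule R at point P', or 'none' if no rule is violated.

rule 2 at point 3

Zone of each point (C = within 1σ̂, B = 1σ̂–2σ̂, A = 2σ̂–3σ̂, * = beyond 3σ̂; sign = side of CL): 1:+C, 2:-A, 3:-A, 4:+C, 5:-B, 6:-C, 7:+C, 8:+C, 9:+C, 10:+C
Rule 2 (two of three consecutive points beyond the same 2σ limit) is satisfied at point 3.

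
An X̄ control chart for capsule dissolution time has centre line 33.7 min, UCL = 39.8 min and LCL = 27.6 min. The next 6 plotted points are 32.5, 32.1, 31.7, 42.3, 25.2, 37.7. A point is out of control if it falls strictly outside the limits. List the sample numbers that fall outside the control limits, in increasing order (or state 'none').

Compare each point to [27.6, 39.8]: sample 4 = 42.3 > UCL; sample 5 = 25.2 < LCL.

4, 5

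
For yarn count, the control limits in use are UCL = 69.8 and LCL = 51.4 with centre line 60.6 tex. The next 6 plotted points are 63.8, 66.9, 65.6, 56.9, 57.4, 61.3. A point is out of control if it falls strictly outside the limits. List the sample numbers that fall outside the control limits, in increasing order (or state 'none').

All 6 points lie within [51.4, 69.8].

none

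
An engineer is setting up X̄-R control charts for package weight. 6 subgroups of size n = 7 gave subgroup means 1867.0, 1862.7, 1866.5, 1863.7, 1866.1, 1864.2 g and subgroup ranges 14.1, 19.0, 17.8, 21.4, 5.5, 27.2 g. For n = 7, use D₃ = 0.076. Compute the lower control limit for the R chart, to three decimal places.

1.330

R̄ = (14.1 + 19.0 + 17.8 + 21.4 + 5.5 + 27.2) / 6 = 105.0000 / 6 = 17.5000
LCL_R = D₃·R̄ = 0.076 × 17.5000 = 1.3300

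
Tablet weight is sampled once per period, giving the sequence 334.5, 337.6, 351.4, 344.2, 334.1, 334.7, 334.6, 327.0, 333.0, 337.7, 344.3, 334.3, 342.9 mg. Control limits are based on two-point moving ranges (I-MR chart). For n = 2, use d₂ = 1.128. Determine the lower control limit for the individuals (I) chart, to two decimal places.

320.34

X̄ = (334.5 + 337.6 + 351.4 + 344.2 + 334.1 + 334.7 + 334.6 + 327.0 + 333.0 + 337.7 + 344.3 + 334.3 + 342.9) / 13 = 337.7154
Moving ranges: 3.1, 13.8, 7.2, 10.1, 0.6, 0.1, 7.6, 6.0, 4.7, 6.6, 10.0, 8.6; M̄R̄ = 78.4000 / 12 = 6.5333
LCL = X̄ − 3·M̄R̄/d₂ = 337.7154 − 3 × 6.5333 / 1.128 = 320.3395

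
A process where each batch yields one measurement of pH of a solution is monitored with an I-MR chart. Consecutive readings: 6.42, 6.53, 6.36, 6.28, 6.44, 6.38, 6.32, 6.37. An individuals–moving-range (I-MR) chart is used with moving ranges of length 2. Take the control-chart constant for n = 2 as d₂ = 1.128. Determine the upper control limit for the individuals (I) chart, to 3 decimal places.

6.650

X̄ = (6.42 + 6.53 + 6.36 + 6.28 + 6.44 + 6.38 + 6.32 + 6.37) / 8 = 6.3875
Moving ranges: 0.11, 0.17, 0.08, 0.16, 0.06, 0.06, 0.05; M̄R̄ = 0.6900 / 7 = 0.0986
UCL = X̄ + 3·M̄R̄/d₂ = 6.3875 + 3 × 0.0986 / 1.128 = 6.6497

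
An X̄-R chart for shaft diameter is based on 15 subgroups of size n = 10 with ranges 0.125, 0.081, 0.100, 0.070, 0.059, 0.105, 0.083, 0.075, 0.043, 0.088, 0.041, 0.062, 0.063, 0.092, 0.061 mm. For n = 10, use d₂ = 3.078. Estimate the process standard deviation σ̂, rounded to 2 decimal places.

0.02

R̄ = (0.125 + 0.081 + 0.100 + 0.070 + 0.059 + 0.105 + 0.083 + 0.075 + 0.043 + 0.088 + 0.041 + 0.062 + 0.063 + 0.092 + 0.061) / 15 = 0.0765
σ̂ = R̄ / d₂ = 0.0765 / 3.078 = 0.0249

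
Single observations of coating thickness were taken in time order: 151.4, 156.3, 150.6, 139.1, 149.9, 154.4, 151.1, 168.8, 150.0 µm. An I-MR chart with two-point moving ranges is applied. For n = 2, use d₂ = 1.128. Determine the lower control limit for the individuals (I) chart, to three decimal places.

126.735

X̄ = (151.4 + 156.3 + 150.6 + 139.1 + 149.9 + 154.4 + 151.1 + 168.8 + 150.0) / 9 = 152.4000
Moving ranges: 4.9, 5.7, 11.5, 10.8, 4.5, 3.3, 17.7, 18.8; M̄R̄ = 77.2000 / 8 = 9.6500
LCL = X̄ − 3·M̄R̄/d₂ = 152.4000 − 3 × 9.6500 / 1.128 = 126.7351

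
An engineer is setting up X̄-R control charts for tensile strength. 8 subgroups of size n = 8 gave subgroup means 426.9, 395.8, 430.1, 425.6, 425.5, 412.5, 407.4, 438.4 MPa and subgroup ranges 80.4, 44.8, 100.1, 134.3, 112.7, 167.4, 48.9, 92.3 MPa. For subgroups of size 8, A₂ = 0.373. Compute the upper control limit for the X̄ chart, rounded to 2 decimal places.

X̄̄ = (426.9 + 395.8 + 430.1 + 425.6 + 425.5 + 412.5 + 407.4 + 438.4) / 8 = 3362.2000 / 8 = 420.2750
R̄ = (80.4 + 44.8 + 100.1 + 134.3 + 112.7 + 167.4 + 48.9 + 92.3) / 8 = 780.9000 / 8 = 97.6125
UCL = X̄̄ + A₂·R̄ = 420.2750 + 0.373 × 97.6125 = 456.6845

456.68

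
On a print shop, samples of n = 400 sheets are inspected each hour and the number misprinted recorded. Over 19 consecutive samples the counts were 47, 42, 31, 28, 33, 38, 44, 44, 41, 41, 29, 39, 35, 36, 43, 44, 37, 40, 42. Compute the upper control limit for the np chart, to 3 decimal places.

56.355

p̄ = Σdᵢ / (k·n) = 734 / (19 × 400) = 0.09658
UCL = np̄ + 3·√(np̄(1−p̄)) = 38.6316 + 3 × √(38.6316×0.90342) = 38.6316 + 3 × 5.9077 = 56.3546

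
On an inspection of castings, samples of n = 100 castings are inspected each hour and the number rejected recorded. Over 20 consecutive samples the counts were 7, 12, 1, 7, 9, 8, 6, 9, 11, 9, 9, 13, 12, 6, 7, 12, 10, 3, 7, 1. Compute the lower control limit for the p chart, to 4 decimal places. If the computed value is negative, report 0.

p̄ = Σdᵢ / (k·n) = 159 / (20 × 100) = 0.07950
LCL = p̄ − 3·√(p̄(1−p̄)/n) = 0.07950 − 3 × 0.02705 = -0.00166 → 0 (negative, so LCL = 0)

0.0000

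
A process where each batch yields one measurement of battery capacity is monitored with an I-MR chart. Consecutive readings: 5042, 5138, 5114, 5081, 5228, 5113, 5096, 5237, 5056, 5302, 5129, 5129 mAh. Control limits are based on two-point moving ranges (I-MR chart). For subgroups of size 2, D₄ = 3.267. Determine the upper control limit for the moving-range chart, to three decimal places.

348.381

Moving ranges: 96, 24, 33, 147, 115, 17, 141, 181, 246, 173, 0; M̄R̄ = 1173.0000 / 11 = 106.6364
UCL_MR = D₄·M̄R̄ = 3.267 × 106.6364 = 348.3810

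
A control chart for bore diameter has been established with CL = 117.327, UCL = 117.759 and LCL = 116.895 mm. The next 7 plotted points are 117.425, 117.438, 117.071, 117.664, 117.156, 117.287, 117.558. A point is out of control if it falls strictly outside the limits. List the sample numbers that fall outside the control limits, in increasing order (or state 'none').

none

All 7 points lie within [116.895, 117.759].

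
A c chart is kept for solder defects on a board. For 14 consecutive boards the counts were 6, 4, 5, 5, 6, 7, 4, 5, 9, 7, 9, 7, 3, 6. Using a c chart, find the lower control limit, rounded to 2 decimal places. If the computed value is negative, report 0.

c̄ = (6 + 4 + 5 + 5 + 6 + 7 + 4 + 5 + 9 + 7 + 9 + 7 + 3 + 6) / 14 = 83 / 14 = 5.9286
LCL = c̄ − 3√c̄ = 5.9286 − 3 × 2.4349 = -1.3760 → 0 (cannot be negative)

0.00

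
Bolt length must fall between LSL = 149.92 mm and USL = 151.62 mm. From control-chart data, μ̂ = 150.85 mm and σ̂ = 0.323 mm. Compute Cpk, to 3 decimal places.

0.795

Cpu = (USL − μ̂) / (3σ̂) = (151.62 − 150.85) / (3 × 0.323) = 0.7946; Cpl = (μ̂ − LSL) / (3σ̂) = (150.85 − 149.92) / (3 × 0.323) = 0.9598; Cpk = min(Cpu, Cpl) = 0.7946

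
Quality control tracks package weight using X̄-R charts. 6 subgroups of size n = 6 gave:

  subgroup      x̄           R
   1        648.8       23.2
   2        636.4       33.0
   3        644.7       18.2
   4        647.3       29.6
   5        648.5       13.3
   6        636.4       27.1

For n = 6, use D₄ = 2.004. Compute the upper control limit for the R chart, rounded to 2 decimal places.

48.23

R̄ = (23.2 + 33.0 + 18.2 + 29.6 + 13.3 + 27.1) / 6 = 144.4000 / 6 = 24.0667
UCL_R = D₄·R̄ = 2.004 × 24.0667 = 48.2296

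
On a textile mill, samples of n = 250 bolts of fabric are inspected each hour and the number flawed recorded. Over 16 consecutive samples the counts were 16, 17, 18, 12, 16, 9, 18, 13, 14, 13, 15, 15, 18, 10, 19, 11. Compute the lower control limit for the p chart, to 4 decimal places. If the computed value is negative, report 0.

p̄ = Σdᵢ / (k·n) = 234 / (16 × 250) = 0.05850
LCL = p̄ − 3·√(p̄(1−p̄)/n) = 0.05850 − 3 × 0.01484 = 0.01397

0.0140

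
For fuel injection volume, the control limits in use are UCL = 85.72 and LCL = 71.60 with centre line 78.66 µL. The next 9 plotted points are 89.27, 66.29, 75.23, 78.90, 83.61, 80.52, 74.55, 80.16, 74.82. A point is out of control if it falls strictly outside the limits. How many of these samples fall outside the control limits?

2

Compare each point to [71.60, 85.72]: sample 1 = 89.27 > UCL; sample 2 = 66.29 < LCL.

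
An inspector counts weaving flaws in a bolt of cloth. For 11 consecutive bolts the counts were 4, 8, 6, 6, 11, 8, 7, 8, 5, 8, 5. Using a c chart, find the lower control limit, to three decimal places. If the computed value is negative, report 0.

c̄ = (4 + 8 + 6 + 6 + 11 + 8 + 7 + 8 + 5 + 8 + 5) / 11 = 76 / 11 = 6.9091
LCL = c̄ − 3√c̄ = 6.9091 − 3 × 2.6285 = -0.9765 → 0 (cannot be negative)

0.000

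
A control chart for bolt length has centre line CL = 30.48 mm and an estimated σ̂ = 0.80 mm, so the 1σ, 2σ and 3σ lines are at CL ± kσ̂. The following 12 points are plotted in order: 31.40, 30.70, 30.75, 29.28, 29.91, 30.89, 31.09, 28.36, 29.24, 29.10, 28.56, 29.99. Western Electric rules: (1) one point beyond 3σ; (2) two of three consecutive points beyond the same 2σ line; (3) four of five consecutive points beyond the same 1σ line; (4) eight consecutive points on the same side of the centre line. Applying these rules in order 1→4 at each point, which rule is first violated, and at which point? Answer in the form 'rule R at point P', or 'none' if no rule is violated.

rule 3 at point 11

Zone of each point (C = within 1σ̂, B = 1σ̂–2σ̂, A = 2σ̂–3σ̂, * = beyond 3σ̂; sign = side of CL): 1:+B, 2:+C, 3:+C, 4:-B, 5:-C, 6:+C, 7:+C, 8:-A, 9:-B, 10:-B, 11:-A, 12:-C
Rule 3 (four of five consecutive points beyond the same 1σ limit) is satisfied at point 11.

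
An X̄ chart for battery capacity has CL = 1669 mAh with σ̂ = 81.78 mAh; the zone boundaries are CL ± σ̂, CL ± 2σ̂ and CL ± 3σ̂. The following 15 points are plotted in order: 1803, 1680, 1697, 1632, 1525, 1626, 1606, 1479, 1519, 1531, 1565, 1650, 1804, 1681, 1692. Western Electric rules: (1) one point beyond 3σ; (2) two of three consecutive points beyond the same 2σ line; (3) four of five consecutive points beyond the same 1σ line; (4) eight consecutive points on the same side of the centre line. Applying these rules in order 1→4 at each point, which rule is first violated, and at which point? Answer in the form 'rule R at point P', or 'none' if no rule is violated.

rule 3 at point 11

Zone of each point (C = within 1σ̂, B = 1σ̂–2σ̂, A = 2σ̂–3σ̂, * = beyond 3σ̂; sign = side of CL): 1:+B, 2:+C, 3:+C, 4:-C, 5:-B, 6:-C, 7:-C, 8:-A, 9:-B, 10:-B, 11:-B, 12:-C, 13:+B, 14:+C, 15:+C
Rule 3 (four of five consecutive points beyond the same 1σ limit) is satisfied at point 11.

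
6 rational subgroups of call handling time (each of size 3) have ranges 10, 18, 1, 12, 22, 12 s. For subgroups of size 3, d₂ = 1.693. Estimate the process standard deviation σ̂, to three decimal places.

R̄ = (10 + 18 + 1 + 12 + 22 + 12) / 6 = 12.5000
σ̂ = R̄ / d₂ = 12.5000 / 1.693 = 7.3833

7.383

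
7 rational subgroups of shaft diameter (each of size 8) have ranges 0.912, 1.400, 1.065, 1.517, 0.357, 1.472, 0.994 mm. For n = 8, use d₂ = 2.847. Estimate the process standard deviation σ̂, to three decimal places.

R̄ = (0.912 + 1.400 + 1.065 + 1.517 + 0.357 + 1.472 + 0.994) / 7 = 1.1024
σ̂ = R̄ / d₂ = 1.1024 / 2.847 = 0.3872

0.387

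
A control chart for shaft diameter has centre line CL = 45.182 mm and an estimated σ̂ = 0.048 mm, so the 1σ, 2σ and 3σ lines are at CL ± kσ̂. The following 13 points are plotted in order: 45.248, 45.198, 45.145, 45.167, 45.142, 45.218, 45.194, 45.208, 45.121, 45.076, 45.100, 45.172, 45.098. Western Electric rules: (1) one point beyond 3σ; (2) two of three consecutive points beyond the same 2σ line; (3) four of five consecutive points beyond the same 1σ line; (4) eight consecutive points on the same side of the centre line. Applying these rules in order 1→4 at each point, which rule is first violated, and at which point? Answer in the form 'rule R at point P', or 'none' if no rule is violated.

Zone of each point (C = within 1σ̂, B = 1σ̂–2σ̂, A = 2σ̂–3σ̂, * = beyond 3σ̂; sign = side of CL): 1:+B, 2:+C, 3:-C, 4:-C, 5:-C, 6:+C, 7:+C, 8:+C, 9:-B, 10:-A, 11:-B, 12:-C, 13:-B
Rule 3 (four of five consecutive points beyond the same 1σ limit) is satisfied at point 13.

rule 3 at point 13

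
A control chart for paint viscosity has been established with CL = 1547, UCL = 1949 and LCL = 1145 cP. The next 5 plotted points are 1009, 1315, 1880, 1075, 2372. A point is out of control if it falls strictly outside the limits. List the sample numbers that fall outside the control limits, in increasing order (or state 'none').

1, 4, 5

Compare each point to [1145, 1949]: sample 1 = 1009 < LCL; sample 4 = 1075 < LCL; sample 5 = 2372 > UCL.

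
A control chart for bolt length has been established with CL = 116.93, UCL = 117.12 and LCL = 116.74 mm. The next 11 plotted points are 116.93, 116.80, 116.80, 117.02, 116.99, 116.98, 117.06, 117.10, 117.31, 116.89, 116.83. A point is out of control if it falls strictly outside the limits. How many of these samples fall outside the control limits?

1

Compare each point to [116.74, 117.12]: sample 9 = 117.31 > UCL.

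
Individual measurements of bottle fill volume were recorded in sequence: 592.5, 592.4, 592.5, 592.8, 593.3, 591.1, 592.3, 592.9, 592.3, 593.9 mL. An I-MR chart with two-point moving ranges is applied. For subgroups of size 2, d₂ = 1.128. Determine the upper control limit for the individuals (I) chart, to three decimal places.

594.728

X̄ = (592.5 + 592.4 + 592.5 + 592.8 + 593.3 + 591.1 + 592.3 + 592.9 + 592.3 + 593.9) / 10 = 592.6000
Moving ranges: 0.1, 0.1, 0.3, 0.5, 2.2, 1.2, 0.6, 0.6, 1.6; M̄R̄ = 7.2000 / 9 = 0.8000
UCL = X̄ + 3·M̄R̄/d₂ = 592.6000 + 3 × 0.8000 / 1.128 = 594.7277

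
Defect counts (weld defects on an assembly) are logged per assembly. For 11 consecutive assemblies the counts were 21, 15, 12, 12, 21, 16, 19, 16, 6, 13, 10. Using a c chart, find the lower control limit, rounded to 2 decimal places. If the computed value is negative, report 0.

c̄ = (21 + 15 + 12 + 12 + 21 + 16 + 19 + 16 + 6 + 13 + 10) / 11 = 161 / 11 = 14.6364
LCL = c̄ − 3√c̄ = 14.6364 − 3 × 3.8258 = 3.1591

3.16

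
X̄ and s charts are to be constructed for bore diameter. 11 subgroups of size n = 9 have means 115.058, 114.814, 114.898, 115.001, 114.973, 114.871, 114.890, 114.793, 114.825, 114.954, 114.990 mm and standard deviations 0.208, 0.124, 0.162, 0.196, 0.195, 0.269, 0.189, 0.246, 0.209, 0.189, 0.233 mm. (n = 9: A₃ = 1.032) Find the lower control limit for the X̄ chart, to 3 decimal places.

114.707

X̄̄ = (115.058 + 114.814 + 114.898 + 115.001 + 114.973 + 114.871 + 114.890 + 114.793 + 114.825 + 114.954 + 114.990) / 11 = 114.9152
s̄ = (0.208 + 0.124 + 0.162 + 0.196 + 0.195 + 0.269 + 0.189 + 0.246 + 0.209 + 0.189 + 0.233) / 11 = 0.2018
LCL = X̄̄ − A₃·s̄ = 114.9152 − 1.032 × 0.2018 = 114.7069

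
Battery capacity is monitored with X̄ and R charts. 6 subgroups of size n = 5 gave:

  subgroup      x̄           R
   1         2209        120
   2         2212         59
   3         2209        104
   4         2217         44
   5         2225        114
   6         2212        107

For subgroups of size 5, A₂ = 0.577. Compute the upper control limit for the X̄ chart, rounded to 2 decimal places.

X̄̄ = (2209 + 2212 + 2209 + 2217 + 2225 + 2212) / 6 = 13284.0000 / 6 = 2214.0000
R̄ = (120 + 59 + 104 + 44 + 114 + 107) / 6 = 548.0000 / 6 = 91.3333
UCL = X̄̄ + A₂·R̄ = 2214.0000 + 0.577 × 91.3333 = 2266.6993

2266.70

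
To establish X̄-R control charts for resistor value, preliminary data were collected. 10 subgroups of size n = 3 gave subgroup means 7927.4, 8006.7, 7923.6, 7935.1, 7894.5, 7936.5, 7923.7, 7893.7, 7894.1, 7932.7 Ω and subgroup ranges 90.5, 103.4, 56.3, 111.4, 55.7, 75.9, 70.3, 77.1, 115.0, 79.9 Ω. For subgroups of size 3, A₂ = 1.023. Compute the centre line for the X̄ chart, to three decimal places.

7926.800

X̄̄ = (7927.4 + 8006.7 + 7923.6 + 7935.1 + 7894.5 + 7936.5 + 7923.7 + 7893.7 + 7894.1 + 7932.7) / 10 = 79268.0000 / 10 = 7926.8000
CL = X̄̄ = 7926.8000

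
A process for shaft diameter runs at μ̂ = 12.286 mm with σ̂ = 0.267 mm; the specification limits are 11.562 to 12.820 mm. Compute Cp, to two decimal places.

Cp = (USL − LSL) / (6σ̂) = (12.820 − 11.562) / (6 × 0.267) = 1.2580 / 1.6020 = 0.7853

0.79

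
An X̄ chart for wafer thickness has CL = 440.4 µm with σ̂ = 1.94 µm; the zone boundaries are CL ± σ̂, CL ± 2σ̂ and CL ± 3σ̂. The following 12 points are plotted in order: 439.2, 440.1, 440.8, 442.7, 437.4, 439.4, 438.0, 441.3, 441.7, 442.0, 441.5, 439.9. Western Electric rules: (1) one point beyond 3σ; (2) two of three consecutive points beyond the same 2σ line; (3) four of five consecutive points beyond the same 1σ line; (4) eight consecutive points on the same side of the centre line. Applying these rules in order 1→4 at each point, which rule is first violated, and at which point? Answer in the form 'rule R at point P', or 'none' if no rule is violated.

Zone of each point (C = within 1σ̂, B = 1σ̂–2σ̂, A = 2σ̂–3σ̂, * = beyond 3σ̂; sign = side of CL): 1:-C, 2:-C, 3:+C, 4:+B, 5:-B, 6:-C, 7:-B, 8:+C, 9:+C, 10:+C, 11:+C, 12:-C
No rule fires across all 12 points.

none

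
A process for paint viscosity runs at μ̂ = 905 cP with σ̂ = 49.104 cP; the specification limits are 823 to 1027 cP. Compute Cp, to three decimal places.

0.692

Cp = (USL − LSL) / (6σ̂) = (1027 − 823) / (6 × 49.104) = 204.0000 / 294.6240 = 0.6924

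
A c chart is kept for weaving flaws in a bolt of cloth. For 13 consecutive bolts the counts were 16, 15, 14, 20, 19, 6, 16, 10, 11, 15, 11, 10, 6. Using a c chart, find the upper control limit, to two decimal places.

23.82

c̄ = (16 + 15 + 14 + 20 + 19 + 6 + 16 + 10 + 11 + 15 + 11 + 10 + 6) / 13 = 169 / 13 = 13.0000
UCL = c̄ + 3√c̄ = 13.0000 + 3 × √13.0000 = 13.0000 + 3 × 3.6056 = 23.8167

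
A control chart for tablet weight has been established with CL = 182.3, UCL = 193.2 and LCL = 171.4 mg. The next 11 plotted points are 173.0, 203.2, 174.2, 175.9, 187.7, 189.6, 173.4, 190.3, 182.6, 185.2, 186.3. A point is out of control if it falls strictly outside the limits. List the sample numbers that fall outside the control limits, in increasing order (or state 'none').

Compare each point to [171.4, 193.2]: sample 2 = 203.2 > UCL.

2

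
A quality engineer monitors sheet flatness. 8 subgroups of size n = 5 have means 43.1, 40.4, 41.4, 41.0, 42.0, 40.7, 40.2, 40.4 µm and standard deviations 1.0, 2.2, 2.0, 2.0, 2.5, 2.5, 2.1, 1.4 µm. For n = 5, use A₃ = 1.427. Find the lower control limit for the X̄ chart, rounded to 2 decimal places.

X̄̄ = (43.1 + 40.4 + 41.4 + 41.0 + 42.0 + 40.7 + 40.2 + 40.4) / 8 = 41.1500
s̄ = (1.0 + 2.2 + 2.0 + 2.0 + 2.5 + 2.5 + 2.1 + 1.4) / 8 = 1.9625
LCL = X̄̄ − A₃·s̄ = 41.1500 − 1.427 × 1.9625 = 38.3495

38.35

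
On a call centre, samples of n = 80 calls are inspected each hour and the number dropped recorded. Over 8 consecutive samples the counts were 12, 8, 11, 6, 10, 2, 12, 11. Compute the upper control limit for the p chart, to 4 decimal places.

p̄ = Σdᵢ / (k·n) = 72 / (8 × 80) = 0.11250
UCL = p̄ + 3·√(p̄(1−p̄)/n) = 0.11250 + 3 × √(0.11250×0.88750/80) = 0.11250 + 3 × 0.03533 = 0.21848

0.2185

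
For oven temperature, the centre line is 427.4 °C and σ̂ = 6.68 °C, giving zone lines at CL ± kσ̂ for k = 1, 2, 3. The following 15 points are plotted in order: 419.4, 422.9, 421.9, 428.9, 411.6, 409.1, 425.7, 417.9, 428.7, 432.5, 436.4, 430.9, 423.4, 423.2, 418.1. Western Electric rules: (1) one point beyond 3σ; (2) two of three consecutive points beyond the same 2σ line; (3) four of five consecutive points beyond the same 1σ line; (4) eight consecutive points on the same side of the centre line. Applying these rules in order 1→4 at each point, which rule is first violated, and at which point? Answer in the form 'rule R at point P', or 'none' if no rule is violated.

rule 2 at point 6

Zone of each point (C = within 1σ̂, B = 1σ̂–2σ̂, A = 2σ̂–3σ̂, * = beyond 3σ̂; sign = side of CL): 1:-B, 2:-C, 3:-C, 4:+C, 5:-A, 6:-A, 7:-C, 8:-B, 9:+C, 10:+C, 11:+B, 12:+C, 13:-C, 14:-C, 15:-B
Rule 2 (two of three consecutive points beyond the same 2σ limit) is satisfied at point 6.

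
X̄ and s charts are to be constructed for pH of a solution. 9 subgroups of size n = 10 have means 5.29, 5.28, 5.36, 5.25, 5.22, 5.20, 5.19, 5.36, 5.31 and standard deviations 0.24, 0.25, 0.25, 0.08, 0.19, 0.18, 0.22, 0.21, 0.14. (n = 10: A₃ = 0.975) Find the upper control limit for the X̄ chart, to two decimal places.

5.46

X̄̄ = (5.29 + 5.28 + 5.36 + 5.25 + 5.22 + 5.20 + 5.19 + 5.36 + 5.31) / 9 = 5.2733
s̄ = (0.24 + 0.25 + 0.25 + 0.08 + 0.19 + 0.18 + 0.22 + 0.21 + 0.14) / 9 = 0.1956
UCL = X̄̄ + A₃·s̄ = 5.2733 + 0.975 × 0.1956 = 5.4640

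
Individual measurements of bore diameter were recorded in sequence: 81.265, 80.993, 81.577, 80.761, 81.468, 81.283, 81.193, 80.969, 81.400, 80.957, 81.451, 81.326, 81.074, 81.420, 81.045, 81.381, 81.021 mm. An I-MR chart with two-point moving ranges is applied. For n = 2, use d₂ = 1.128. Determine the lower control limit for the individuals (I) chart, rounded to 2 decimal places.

X̄ = (81.265 + 80.993 + 81.577 + 80.761 + 81.468 + 81.283 + 81.193 + 80.969 + 81.400 + 80.957 + 81.451 + 81.326 + 81.074 + 81.420 + 81.045 + 81.381 + 81.021) / 17 = 81.2108
Moving ranges: 0.272, 0.584, 0.816, 0.707, 0.185, 0.090, 0.224, 0.431, 0.443, 0.494, 0.125, 0.252, 0.346, 0.375, 0.336, 0.360; M̄R̄ = 6.0400 / 16 = 0.3775
LCL = X̄ − 3·M̄R̄/d₂ = 81.2108 − 3 × 0.3775 / 1.128 = 80.2068

80.21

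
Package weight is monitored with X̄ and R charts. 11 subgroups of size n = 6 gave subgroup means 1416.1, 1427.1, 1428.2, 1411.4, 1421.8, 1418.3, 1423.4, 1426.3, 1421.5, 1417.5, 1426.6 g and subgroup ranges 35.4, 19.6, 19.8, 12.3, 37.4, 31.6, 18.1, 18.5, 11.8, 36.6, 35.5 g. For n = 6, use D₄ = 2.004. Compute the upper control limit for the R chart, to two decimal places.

50.39

R̄ = (35.4 + 19.6 + 19.8 + 12.3 + 37.4 + 31.6 + 18.1 + 18.5 + 11.8 + 36.6 + 35.5) / 11 = 276.6000 / 11 = 25.1455
UCL_R = D₄·R̄ = 2.004 × 25.1455 = 50.3915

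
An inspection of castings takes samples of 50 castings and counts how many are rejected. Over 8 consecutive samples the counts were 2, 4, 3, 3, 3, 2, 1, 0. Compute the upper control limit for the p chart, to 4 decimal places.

p̄ = Σdᵢ / (k·n) = 18 / (8 × 50) = 0.04500
UCL = p̄ + 3·√(p̄(1−p̄)/n) = 0.04500 + 3 × √(0.04500×0.95500/50) = 0.04500 + 3 × 0.02932 = 0.13295

0.1330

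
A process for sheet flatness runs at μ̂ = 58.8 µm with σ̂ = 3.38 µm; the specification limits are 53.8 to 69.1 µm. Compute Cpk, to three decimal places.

0.493

Cpu = (USL − μ̂) / (3σ̂) = (69.1 − 58.8) / (3 × 3.38) = 1.0158; Cpl = (μ̂ − LSL) / (3σ̂) = (58.8 − 53.8) / (3 × 3.38) = 0.4931; Cpk = min(Cpu, Cpl) = 0.4931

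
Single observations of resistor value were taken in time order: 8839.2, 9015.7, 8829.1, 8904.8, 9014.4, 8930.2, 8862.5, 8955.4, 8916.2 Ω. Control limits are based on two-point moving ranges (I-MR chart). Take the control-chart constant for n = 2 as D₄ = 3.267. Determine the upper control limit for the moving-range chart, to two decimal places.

Moving ranges: 176.5, 186.6, 75.7, 109.6, 84.2, 67.7, 92.9, 39.2; M̄R̄ = 832.4000 / 8 = 104.0500
UCL_MR = D₄·M̄R̄ = 3.267 × 104.0500 = 339.9314

339.93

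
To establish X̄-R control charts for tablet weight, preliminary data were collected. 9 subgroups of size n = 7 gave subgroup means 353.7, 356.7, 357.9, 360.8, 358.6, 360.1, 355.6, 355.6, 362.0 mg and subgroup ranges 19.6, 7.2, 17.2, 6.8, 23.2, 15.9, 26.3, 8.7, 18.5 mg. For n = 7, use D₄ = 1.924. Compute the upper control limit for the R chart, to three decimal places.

R̄ = (19.6 + 7.2 + 17.2 + 6.8 + 23.2 + 15.9 + 26.3 + 8.7 + 18.5) / 9 = 143.4000 / 9 = 15.9333
UCL_R = D₄·R̄ = 1.924 × 15.9333 = 30.6557

30.656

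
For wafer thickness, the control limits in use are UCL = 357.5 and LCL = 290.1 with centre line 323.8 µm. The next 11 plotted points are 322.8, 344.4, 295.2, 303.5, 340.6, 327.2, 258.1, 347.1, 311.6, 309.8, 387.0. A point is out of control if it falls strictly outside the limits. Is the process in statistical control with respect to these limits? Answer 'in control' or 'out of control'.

out of control

Compare each point to [290.1, 357.5]: sample 7 = 258.1 < LCL; sample 11 = 387.0 > UCL.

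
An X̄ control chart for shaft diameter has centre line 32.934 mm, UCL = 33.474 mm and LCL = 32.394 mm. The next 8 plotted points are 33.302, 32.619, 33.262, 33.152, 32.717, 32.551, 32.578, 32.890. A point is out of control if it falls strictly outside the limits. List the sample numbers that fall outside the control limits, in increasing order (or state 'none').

All 8 points lie within [32.394, 33.474].

none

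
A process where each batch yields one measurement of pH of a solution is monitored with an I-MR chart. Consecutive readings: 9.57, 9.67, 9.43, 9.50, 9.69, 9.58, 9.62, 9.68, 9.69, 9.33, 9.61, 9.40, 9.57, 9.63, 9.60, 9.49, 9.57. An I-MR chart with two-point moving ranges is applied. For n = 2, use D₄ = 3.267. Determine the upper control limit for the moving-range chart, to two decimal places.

0.43

Moving ranges: 0.10, 0.24, 0.07, 0.19, 0.11, 0.04, 0.06, 0.01, 0.36, 0.28, 0.21, 0.17, 0.06, 0.03, 0.11, 0.08; M̄R̄ = 2.1200 / 16 = 0.1325
UCL_MR = D₄·M̄R̄ = 3.267 × 0.1325 = 0.4329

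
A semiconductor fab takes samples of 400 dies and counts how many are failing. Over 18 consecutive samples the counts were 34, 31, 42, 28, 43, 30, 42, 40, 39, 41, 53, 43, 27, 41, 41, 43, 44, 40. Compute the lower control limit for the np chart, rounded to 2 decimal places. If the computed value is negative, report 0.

p̄ = Σdᵢ / (k·n) = 702 / (18 × 400) = 0.09750
LCL = np̄ − 3·√(np̄(1−p̄)) = 39.0000 − 3 × 5.9327 = 21.2018

21.20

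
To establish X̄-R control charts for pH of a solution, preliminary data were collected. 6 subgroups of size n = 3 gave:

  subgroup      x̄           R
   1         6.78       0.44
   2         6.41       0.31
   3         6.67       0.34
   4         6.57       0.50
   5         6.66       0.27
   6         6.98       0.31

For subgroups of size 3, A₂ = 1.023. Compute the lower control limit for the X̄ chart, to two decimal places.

X̄̄ = (6.78 + 6.41 + 6.67 + 6.57 + 6.66 + 6.98) / 6 = 40.0700 / 6 = 6.6783
R̄ = (0.44 + 0.31 + 0.34 + 0.50 + 0.27 + 0.31) / 6 = 2.1700 / 6 = 0.3617
LCL = X̄̄ − A₂·R̄ = 6.6783 − 1.023 × 0.3617 = 6.3083

6.31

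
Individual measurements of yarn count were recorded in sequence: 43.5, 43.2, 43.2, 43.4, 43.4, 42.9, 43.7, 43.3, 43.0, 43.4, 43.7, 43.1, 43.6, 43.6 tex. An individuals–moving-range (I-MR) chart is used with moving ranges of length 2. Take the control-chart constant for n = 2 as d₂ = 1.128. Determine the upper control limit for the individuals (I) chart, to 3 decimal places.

X̄ = (43.5 + 43.2 + 43.2 + 43.4 + 43.4 + 42.9 + 43.7 + 43.3 + 43.0 + 43.4 + 43.7 + 43.1 + 43.6 + 43.6) / 14 = 43.3571
Moving ranges: 0.3, 0.0, 0.2, 0.0, 0.5, 0.8, 0.4, 0.3, 0.4, 0.3, 0.6, 0.5, 0.0; M̄R̄ = 4.3000 / 13 = 0.3308
UCL = X̄ + 3·M̄R̄/d₂ = 43.3571 + 3 × 0.3308 / 1.128 = 44.2368

44.237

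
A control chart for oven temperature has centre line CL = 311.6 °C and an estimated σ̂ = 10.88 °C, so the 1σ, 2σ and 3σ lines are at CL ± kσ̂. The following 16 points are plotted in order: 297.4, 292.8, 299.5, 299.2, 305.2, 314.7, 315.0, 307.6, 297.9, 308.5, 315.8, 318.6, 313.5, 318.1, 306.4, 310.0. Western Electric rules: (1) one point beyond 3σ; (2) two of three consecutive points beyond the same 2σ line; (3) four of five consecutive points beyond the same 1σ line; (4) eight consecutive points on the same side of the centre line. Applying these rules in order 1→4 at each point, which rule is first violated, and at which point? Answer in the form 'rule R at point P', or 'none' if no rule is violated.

rule 3 at point 4

Zone of each point (C = within 1σ̂, B = 1σ̂–2σ̂, A = 2σ̂–3σ̂, * = beyond 3σ̂; sign = side of CL): 1:-B, 2:-B, 3:-B, 4:-B, 5:-C, 6:+C, 7:+C, 8:-C, 9:-B, 10:-C, 11:+C, 12:+C, 13:+C, 14:+C, 15:-C, 16:-C
Rule 3 (four of five consecutive points beyond the same 1σ limit) is satisfied at point 4.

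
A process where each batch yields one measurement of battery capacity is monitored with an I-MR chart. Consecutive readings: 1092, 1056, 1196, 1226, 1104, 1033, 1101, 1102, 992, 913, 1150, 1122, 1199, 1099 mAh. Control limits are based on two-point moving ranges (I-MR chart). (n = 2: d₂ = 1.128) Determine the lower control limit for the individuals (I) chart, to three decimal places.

X̄ = (1092 + 1056 + 1196 + 1226 + 1104 + 1033 + 1101 + 1102 + 992 + 913 + 1150 + 1122 + 1199 + 1099) / 14 = 1098.9286
Moving ranges: 36, 140, 30, 122, 71, 68, 1, 110, 79, 237, 28, 77, 100; M̄R̄ = 1099.0000 / 13 = 84.5385
LCL = X̄ − 3·M̄R̄/d₂ = 1098.9286 − 3 × 84.5385 / 1.128 = 874.0922

874.092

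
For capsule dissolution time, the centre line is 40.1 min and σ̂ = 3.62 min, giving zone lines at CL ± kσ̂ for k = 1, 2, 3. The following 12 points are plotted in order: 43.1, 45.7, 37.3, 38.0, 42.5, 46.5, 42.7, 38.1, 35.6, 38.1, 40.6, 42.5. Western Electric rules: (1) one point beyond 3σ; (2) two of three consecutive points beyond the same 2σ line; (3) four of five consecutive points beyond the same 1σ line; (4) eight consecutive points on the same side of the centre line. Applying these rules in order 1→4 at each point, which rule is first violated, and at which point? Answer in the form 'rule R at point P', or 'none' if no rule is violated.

Zone of each point (C = within 1σ̂, B = 1σ̂–2σ̂, A = 2σ̂–3σ̂, * = beyond 3σ̂; sign = side of CL): 1:+C, 2:+B, 3:-C, 4:-C, 5:+C, 6:+B, 7:+C, 8:-C, 9:-B, 10:-C, 11:+C, 12:+C
No rule fires across all 12 points.

none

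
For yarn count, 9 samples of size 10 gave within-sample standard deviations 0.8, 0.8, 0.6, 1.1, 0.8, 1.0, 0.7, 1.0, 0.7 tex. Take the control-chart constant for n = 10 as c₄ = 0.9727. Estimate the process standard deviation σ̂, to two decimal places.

0.86

s̄ = (0.8 + 0.8 + 0.6 + 1.1 + 0.8 + 1.0 + 0.7 + 1.0 + 0.7) / 9 = 0.8333
σ̂ = s̄ / c₄ = 0.8333 / 0.9727 = 0.8567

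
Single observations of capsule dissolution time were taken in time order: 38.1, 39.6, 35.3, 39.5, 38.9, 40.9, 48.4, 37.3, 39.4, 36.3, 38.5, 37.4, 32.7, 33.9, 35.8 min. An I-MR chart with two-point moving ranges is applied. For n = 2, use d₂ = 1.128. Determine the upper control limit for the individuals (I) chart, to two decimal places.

47.16

X̄ = (38.1 + 39.6 + 35.3 + 39.5 + 38.9 + 40.9 + 48.4 + 37.3 + 39.4 + 36.3 + 38.5 + 37.4 + 32.7 + 33.9 + 35.8) / 15 = 38.1333
Moving ranges: 1.5, 4.3, 4.2, 0.6, 2.0, 7.5, 11.1, 2.1, 3.1, 2.2, 1.1, 4.7, 1.2, 1.9; M̄R̄ = 47.5000 / 14 = 3.3929
UCL = X̄ + 3·M̄R̄/d₂ = 38.1333 + 3 × 3.3929 / 1.128 = 47.1569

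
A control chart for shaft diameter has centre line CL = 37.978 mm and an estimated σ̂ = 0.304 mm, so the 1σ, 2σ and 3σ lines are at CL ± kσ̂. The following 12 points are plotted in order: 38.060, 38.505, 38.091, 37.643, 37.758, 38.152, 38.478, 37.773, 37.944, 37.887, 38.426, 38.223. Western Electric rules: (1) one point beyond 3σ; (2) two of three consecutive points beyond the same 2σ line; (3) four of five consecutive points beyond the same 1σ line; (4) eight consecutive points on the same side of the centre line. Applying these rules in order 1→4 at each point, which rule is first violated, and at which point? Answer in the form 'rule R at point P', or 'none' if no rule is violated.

Zone of each point (C = within 1σ̂, B = 1σ̂–2σ̂, A = 2σ̂–3σ̂, * = beyond 3σ̂; sign = side of CL): 1:+C, 2:+B, 3:+C, 4:-B, 5:-C, 6:+C, 7:+B, 8:-C, 9:-C, 10:-C, 11:+B, 12:+C
No rule fires across all 12 points.

none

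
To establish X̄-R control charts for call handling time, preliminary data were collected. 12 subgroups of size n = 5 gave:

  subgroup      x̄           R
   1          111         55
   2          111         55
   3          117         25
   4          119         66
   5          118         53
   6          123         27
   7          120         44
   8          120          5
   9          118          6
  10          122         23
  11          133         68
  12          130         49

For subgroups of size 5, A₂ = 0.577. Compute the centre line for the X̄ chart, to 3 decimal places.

120.167

X̄̄ = (111 + 111 + 117 + 119 + 118 + 123 + 120 + 120 + 118 + 122 + 133 + 130) / 12 = 1442.0000 / 12 = 120.1667
CL = X̄̄ = 120.1667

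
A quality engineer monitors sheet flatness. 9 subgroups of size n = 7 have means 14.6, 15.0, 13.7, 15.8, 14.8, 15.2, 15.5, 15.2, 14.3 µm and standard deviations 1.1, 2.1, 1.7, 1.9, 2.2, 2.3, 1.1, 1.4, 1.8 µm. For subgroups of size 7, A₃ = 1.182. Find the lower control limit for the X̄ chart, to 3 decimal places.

X̄̄ = (14.6 + 15.0 + 13.7 + 15.8 + 14.8 + 15.2 + 15.5 + 15.2 + 14.3) / 9 = 14.9000
s̄ = (1.1 + 2.1 + 1.7 + 1.9 + 2.2 + 2.3 + 1.1 + 1.4 + 1.8) / 9 = 1.7333
LCL = X̄̄ − A₃·s̄ = 14.9000 − 1.182 × 1.7333 = 12.8512

12.851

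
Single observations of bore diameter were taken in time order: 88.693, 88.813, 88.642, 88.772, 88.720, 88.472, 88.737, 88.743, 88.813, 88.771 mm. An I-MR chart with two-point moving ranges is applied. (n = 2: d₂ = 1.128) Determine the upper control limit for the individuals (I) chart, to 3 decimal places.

X̄ = (88.693 + 88.813 + 88.642 + 88.772 + 88.720 + 88.472 + 88.737 + 88.743 + 88.813 + 88.771) / 10 = 88.7176
Moving ranges: 0.120, 0.171, 0.130, 0.052, 0.248, 0.265, 0.006, 0.070, 0.042; M̄R̄ = 1.1040 / 9 = 0.1227
UCL = X̄ + 3·M̄R̄/d₂ = 88.7176 + 3 × 0.1227 / 1.128 = 89.0438

89.044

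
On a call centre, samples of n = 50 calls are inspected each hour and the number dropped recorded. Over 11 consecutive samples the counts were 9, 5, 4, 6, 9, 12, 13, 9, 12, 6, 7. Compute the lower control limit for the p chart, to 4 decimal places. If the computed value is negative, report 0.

p̄ = Σdᵢ / (k·n) = 92 / (11 × 50) = 0.16727
LCL = p̄ − 3·√(p̄(1−p̄)/n) = 0.16727 − 3 × 0.05278 = 0.00893

0.0089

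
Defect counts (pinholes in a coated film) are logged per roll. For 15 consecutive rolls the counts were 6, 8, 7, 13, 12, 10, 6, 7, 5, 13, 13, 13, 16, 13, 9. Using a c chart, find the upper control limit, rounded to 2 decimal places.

19.59

c̄ = (6 + 8 + 7 + 13 + 12 + 10 + 6 + 7 + 5 + 13 + 13 + 13 + 16 + 13 + 9) / 15 = 151 / 15 = 10.0667
UCL = c̄ + 3√c̄ = 10.0667 + 3 × √10.0667 = 10.0667 + 3 × 3.1728 = 19.5851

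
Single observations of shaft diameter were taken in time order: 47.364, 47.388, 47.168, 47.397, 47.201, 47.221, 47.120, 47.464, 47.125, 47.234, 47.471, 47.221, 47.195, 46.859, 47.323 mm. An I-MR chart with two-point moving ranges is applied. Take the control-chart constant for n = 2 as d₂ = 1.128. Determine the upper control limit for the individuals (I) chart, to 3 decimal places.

47.800

X̄ = (47.364 + 47.388 + 47.168 + 47.397 + 47.201 + 47.221 + 47.120 + 47.464 + 47.125 + 47.234 + 47.471 + 47.221 + 47.195 + 46.859 + 47.323) / 15 = 47.2501
Moving ranges: 0.024, 0.220, 0.229, 0.196, 0.020, 0.101, 0.344, 0.339, 0.109, 0.237, 0.250, 0.026, 0.336, 0.464; M̄R̄ = 2.8950 / 14 = 0.2068
UCL = X̄ + 3·M̄R̄/d₂ = 47.2501 + 3 × 0.2068 / 1.128 = 47.8000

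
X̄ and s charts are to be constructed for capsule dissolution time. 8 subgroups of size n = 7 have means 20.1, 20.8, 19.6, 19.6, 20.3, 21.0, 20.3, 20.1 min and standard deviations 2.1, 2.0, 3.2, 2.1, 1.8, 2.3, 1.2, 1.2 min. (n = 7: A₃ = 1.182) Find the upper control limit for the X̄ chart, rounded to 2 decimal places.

X̄̄ = (20.1 + 20.8 + 19.6 + 19.6 + 20.3 + 21.0 + 20.3 + 20.1) / 8 = 20.2250
s̄ = (2.1 + 2.0 + 3.2 + 2.1 + 1.8 + 2.3 + 1.2 + 1.2) / 8 = 1.9875
UCL = X̄̄ + A₃·s̄ = 20.2250 + 1.182 × 1.9875 = 22.5742

22.57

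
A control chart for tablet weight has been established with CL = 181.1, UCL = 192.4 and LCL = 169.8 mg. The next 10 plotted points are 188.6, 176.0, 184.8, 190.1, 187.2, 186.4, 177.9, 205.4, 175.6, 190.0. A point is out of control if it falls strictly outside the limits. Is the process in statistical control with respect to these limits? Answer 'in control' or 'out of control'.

out of control

Compare each point to [169.8, 192.4]: sample 8 = 205.4 > UCL.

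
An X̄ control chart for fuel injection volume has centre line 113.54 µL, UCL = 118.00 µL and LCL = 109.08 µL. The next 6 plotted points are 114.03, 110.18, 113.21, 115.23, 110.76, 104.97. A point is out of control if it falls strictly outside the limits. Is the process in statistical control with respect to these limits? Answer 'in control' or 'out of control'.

Compare each point to [109.08, 118.00]: sample 6 = 104.97 < LCL.

out of control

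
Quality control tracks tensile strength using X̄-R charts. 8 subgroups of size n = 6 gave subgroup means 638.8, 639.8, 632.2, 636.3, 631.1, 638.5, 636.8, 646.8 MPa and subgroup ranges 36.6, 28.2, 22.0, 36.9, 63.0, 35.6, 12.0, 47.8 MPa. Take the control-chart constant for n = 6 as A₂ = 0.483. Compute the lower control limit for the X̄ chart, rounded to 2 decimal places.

620.51

X̄̄ = (638.8 + 639.8 + 632.2 + 636.3 + 631.1 + 638.5 + 636.8 + 646.8) / 8 = 5100.3000 / 8 = 637.5375
R̄ = (36.6 + 28.2 + 22.0 + 36.9 + 63.0 + 35.6 + 12.0 + 47.8) / 8 = 282.1000 / 8 = 35.2625
LCL = X̄̄ − A₂·R̄ = 637.5375 − 0.483 × 35.2625 = 620.5057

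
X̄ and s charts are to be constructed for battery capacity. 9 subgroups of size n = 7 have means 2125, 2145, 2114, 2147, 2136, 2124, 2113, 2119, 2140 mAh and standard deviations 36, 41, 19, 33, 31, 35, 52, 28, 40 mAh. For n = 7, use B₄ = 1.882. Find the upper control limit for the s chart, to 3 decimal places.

s̄ = (36 + 41 + 19 + 33 + 31 + 35 + 52 + 28 + 40) / 9 = 35.0000
UCL_s = B₄·s̄ = 1.882 × 35.0000 = 65.8700

65.870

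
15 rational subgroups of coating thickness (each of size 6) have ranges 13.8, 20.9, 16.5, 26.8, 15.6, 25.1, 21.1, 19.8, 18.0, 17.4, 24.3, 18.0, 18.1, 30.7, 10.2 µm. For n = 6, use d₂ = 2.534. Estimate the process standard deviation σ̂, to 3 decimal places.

R̄ = (13.8 + 20.9 + 16.5 + 26.8 + 15.6 + 25.1 + 21.1 + 19.8 + 18.0 + 17.4 + 24.3 + 18.0 + 18.1 + 30.7 + 10.2) / 15 = 19.7533
σ̂ = R̄ / d₂ = 19.7533 / 2.534 = 7.7953

7.795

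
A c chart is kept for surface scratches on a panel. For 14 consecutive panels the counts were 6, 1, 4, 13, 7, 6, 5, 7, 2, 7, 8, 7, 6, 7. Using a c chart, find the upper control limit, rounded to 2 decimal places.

13.58

c̄ = (6 + 1 + 4 + 13 + 7 + 6 + 5 + 7 + 2 + 7 + 8 + 7 + 6 + 7) / 14 = 86 / 14 = 6.1429
UCL = c̄ + 3√c̄ = 6.1429 + 3 × √6.1429 = 6.1429 + 3 × 2.4785 = 13.5783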